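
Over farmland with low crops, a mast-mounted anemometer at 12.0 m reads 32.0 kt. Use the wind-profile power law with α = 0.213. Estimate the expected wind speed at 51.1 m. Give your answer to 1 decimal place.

Power-law profile: V₂ = V₁ · (z₂/z₁)^α
V₂ = 32.0 × (51.1/12.0)^0.213 = 32.0 × (4.2583)^0.213
    = 32.0 × 1.3615 = 43.5690 kt

43.6 kt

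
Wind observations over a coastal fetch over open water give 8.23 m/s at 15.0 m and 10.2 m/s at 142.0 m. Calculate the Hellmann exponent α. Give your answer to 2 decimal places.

α ≈ 0.10

Power law: V₂/V₁ = (z₂/z₁)^α ⇒ α = ln(V₂/V₁) / ln(z₂/z₁)
α = ln(10.2/8.23) / ln(142.0/15.0) = ln(1.2394) / ln(9.4667)
  = 0.21460 / 2.24778 = 0.09547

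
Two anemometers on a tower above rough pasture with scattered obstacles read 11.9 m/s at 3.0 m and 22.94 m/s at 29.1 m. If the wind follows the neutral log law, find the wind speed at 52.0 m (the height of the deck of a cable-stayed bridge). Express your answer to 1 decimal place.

25.8 m/s

Log law: V ∝ ln(z/z₀). From the pair, with r = V₁/V₂ = 0.51874,
ln z₀ = (ln z₁ − r·ln z₂)/(1 − r) = (1.0986 − 0.51874×3.3707)/0.48126 = -1.3505 → z₀ = 0.2591 m
V₃ = V₁ · ln(z₃/z₀)/ln(z₁/z₀) = 11.9 × 5.3018/2.4491 = 25.7606 m/s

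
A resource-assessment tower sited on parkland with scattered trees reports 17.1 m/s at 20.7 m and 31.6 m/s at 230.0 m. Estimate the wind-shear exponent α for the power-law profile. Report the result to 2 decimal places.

α ≈ 0.26

Power law: V₂/V₁ = (z₂/z₁)^α ⇒ α = ln(V₂/V₁) / ln(z₂/z₁)
α = ln(31.6/17.1) / ln(230.0/20.7) = ln(1.8480) / ln(11.1111)
  = 0.61408 / 2.40795 = 0.25502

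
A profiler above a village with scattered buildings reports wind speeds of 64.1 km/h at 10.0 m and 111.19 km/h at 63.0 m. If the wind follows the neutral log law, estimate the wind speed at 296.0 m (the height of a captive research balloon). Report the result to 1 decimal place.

150.8 km/h

Log law: V ∝ ln(z/z₀). From the pair, with r = V₁/V₂ = 0.57649,
ln z₀ = (ln z₁ − r·ln z₂)/(1 − r) = (2.3026 − 0.57649×4.1431)/0.42351 = -0.2028 → z₀ = 0.8164 m
V₃ = V₁ · ln(z₃/z₀)/ln(z₁/z₀) = 64.1 × 5.8932/2.5054 = 150.7754 km/h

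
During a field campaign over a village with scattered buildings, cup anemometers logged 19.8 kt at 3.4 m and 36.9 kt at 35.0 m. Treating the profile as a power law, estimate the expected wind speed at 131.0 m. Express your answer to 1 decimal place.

First find α: α = ln(V₂/V₁)/ln(z₂/z₁) = ln(36.9/19.8)/ln(35.0/3.4) = 0.62253/2.33157 = 0.2670
Extrapolate from 35.0 m to 131.0 m: V₃ = 36.9 × (131.0/35.0)^0.2670 = 36.9 × 1.4225 = 52.4894 kt

52.5 kt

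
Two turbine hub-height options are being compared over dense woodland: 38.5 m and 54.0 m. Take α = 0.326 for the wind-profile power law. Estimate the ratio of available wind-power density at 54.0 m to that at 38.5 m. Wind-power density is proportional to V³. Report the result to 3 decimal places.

Speed ratio: V_B/V_A = (z_B/z_A)^α = (54.0/38.5)^0.326 = (1.4026)^0.326 = 1.11661
Power-density ratio: P_B/P_A = (V_B/V_A)³ = (1.11661)³ = 1.39220

1.392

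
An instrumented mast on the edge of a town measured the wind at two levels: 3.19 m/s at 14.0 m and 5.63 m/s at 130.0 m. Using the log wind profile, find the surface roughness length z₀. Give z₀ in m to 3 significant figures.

z₀ ≈ 0.760 m

Log law: V(z) ∝ ln(z/z₀). With r = V₁/V₂ = 3.19/5.63 = 0.56661,
r · ln(z₂/z₀) = ln(z₁/z₀) ⇒ ln z₀ = (ln z₁ − r·ln z₂)/(1 − r)
ln z₀ = (2.63906 − 0.56661×4.86753) / 0.43339 = -0.2744
z₀ = exp(-0.2744) = 0.7600 m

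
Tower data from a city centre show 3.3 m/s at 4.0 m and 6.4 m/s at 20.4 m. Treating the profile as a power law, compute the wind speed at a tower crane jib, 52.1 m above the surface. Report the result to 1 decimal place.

9.4 m/s

First find α: α = ln(V₂/V₁)/ln(z₂/z₁) = ln(6.4/3.3)/ln(20.4/4.0) = 0.66238/1.62924 = 0.4066
Extrapolate from 20.4 m to 52.1 m: V₃ = 6.4 × (52.1/20.4)^0.4066 = 6.4 × 1.4640 = 9.3698 m/s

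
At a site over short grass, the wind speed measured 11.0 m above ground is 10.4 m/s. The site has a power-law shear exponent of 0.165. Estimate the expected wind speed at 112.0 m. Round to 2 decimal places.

Power-law profile: V₂ = V₁ · (z₂/z₁)^α
V₂ = 10.4 × (112.0/11.0)^0.165 = 10.4 × (10.1818)^0.165
    = 10.4 × 1.4665 = 15.2519 m/s

15.25 m/s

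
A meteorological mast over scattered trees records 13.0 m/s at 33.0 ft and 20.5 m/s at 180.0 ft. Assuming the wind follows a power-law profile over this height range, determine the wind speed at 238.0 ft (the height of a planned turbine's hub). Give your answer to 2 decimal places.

First find α: α = ln(V₂/V₁)/ln(z₂/z₁) = ln(20.5/13.0)/ln(180.0/33.0) = 0.45548/1.69645 = 0.2685
Extrapolate from 180.0 ft to 238.0 ft: V₃ = 20.5 × (238.0/180.0)^0.2685 = 20.5 × 1.0779 = 22.0965 m/s

22.10 m/s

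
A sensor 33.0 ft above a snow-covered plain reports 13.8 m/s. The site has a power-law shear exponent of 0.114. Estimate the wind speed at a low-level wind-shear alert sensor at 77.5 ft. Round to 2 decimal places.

Power-law profile: V₂ = V₁ · (z₂/z₁)^α
V₂ = 13.8 × (77.5/33.0)^0.114 = 13.8 × (2.3485)^0.114
    = 13.8 × 1.1022 = 15.2107 m/s

15.21 m/s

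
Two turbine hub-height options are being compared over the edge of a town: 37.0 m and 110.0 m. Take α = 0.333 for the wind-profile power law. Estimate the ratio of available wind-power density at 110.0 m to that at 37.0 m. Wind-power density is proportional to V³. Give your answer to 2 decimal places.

2.97

Speed ratio: V_B/V_A = (z_B/z_A)^α = (110.0/37.0)^0.333 = (2.9730)^0.333 = 1.43738
Power-density ratio: P_B/P_A = (V_B/V_A)³ = (1.43738)³ = 2.96974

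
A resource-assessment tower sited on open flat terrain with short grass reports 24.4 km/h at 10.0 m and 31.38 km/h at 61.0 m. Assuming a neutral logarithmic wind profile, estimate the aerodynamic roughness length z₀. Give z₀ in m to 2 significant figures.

z₀ ≈ 0.018 m

Log law: V(z) ∝ ln(z/z₀). With r = V₁/V₂ = 24.4/31.38 = 0.77757,
r · ln(z₂/z₀) = ln(z₁/z₀) ⇒ ln z₀ = (ln z₁ − r·ln z₂)/(1 − r)
ln z₀ = (2.30259 − 0.77757×4.11087) / 0.22243 = -4.0187
z₀ = exp(-4.0187) = 0.01798 m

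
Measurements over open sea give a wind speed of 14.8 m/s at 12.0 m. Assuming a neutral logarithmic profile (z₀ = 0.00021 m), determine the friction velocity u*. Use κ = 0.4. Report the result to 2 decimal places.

u* ≈ 0.54 m/s

Log law: V(z) = (u*/κ) · ln(z/z₀) ⇒ u* = κ · V / ln(z/z₀)
u* = 0.4 × 14.8 / ln(12.0/0.00021) = 0.4 × 14.8 / 10.9533
   = 5.9200 / 10.9533 = 0.5405 m/s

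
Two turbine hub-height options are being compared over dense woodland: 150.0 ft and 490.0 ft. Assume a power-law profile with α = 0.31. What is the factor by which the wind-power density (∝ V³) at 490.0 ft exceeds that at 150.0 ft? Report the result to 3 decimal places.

3.007

Speed ratio: V_B/V_A = (z_B/z_A)^α = (490.0/150.0)^0.31 = (3.2667)^0.31 = 1.44335
Power-density ratio: P_B/P_A = (V_B/V_A)³ = (1.44335)³ = 3.00689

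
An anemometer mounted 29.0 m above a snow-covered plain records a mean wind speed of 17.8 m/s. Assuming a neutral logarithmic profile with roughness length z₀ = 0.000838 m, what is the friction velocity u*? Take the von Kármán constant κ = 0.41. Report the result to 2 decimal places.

Log law: V(z) = (u*/κ) · ln(z/z₀) ⇒ u* = κ · V / ln(z/z₀)
u* = 0.41 × 17.8 / ln(29.0/0.000838) = 0.41 × 17.8 / 10.4518
   = 7.2980 / 10.4518 = 0.6983 m/s

u* ≈ 0.70 m/s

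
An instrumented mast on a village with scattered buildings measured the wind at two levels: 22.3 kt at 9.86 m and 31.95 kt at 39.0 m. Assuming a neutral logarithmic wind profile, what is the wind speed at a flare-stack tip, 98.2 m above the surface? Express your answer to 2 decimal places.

Log law: V ∝ ln(z/z₀). From the pair, with r = V₁/V₂ = 0.69797,
ln z₀ = (ln z₁ − r·ln z₂)/(1 − r) = (2.2885 − 0.69797×3.6636)/0.30203 = -0.8891 → z₀ = 0.4110 m
V₃ = V₁ · ln(z₃/z₀)/ln(z₁/z₀) = 22.3 × 5.4762/3.1776 = 38.4305 kt

38.43 kt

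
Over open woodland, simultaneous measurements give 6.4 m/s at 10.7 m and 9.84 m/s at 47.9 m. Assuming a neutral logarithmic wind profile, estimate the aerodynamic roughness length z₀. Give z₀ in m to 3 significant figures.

Log law: V(z) ∝ ln(z/z₀). With r = V₁/V₂ = 6.4/9.84 = 0.65041,
r · ln(z₂/z₀) = ln(z₁/z₀) ⇒ ln z₀ = (ln z₁ − r·ln z₂)/(1 − r)
ln z₀ = (2.37024 − 0.65041×3.86912) / 0.34959 = -0.4184
z₀ = exp(-0.4184) = 0.6581 m

z₀ ≈ 0.658 m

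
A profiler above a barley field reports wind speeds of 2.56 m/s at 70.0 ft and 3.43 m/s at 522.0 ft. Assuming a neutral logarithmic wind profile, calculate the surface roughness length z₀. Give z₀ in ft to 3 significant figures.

z₀ ≈ 0.189 ft

Log law: V(z) ∝ ln(z/z₀). With r = V₁/V₂ = 2.56/3.43 = 0.74636,
r · ln(z₂/z₀) = ln(z₁/z₀) ⇒ ln z₀ = (ln z₁ − r·ln z₂)/(1 − r)
ln z₀ = (4.24850 − 0.74636×6.25767) / 0.25364 = -1.6636
z₀ = exp(-1.6636) = 0.1895 ft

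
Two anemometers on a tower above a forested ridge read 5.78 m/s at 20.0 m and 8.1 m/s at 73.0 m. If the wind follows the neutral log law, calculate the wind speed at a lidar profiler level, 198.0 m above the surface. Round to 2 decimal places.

9.89 m/s

Log law: V ∝ ln(z/z₀). From the pair, with r = V₁/V₂ = 0.71358,
ln z₀ = (ln z₁ − r·ln z₂)/(1 − r) = (2.9957 − 0.71358×4.2905)/0.28642 = -0.2299 → z₀ = 0.7946 m
V₃ = V₁ · ln(z₃/z₀)/ln(z₁/z₀) = 5.78 × 5.5182/3.2257 = 9.8880 m/s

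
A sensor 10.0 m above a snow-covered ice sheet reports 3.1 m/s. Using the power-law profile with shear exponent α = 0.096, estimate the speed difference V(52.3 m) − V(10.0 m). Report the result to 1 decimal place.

Power law: V₂ = V₁ · (z₂/z₁)^α = 3.1 × (5.2300)^0.096 = 3.6336 m/s
ΔV = 3.6336 − 3.1 = 0.5336 m/s

0.5 m/s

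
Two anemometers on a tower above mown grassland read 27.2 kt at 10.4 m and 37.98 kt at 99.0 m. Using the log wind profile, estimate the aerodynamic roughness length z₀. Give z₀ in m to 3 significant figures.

Log law: V(z) ∝ ln(z/z₀). With r = V₁/V₂ = 27.2/37.98 = 0.71617,
r · ln(z₂/z₀) = ln(z₁/z₀) ⇒ ln z₀ = (ln z₁ − r·ln z₂)/(1 − r)
ln z₀ = (2.34181 − 0.71617×4.59512) / 0.28383 = -3.3437
z₀ = exp(-3.3437) = 0.03530 m

z₀ ≈ 0.0353 m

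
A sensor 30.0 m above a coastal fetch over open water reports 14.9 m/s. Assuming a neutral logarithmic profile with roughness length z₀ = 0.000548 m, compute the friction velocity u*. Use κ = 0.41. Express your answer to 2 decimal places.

u* ≈ 0.56 m/s

Log law: V(z) = (u*/κ) · ln(z/z₀) ⇒ u* = κ · V / ln(z/z₀)
u* = 0.41 × 14.9 / ln(30.0/0.000548) = 0.41 × 14.9 / 10.9104
   = 6.1090 / 10.9104 = 0.5599 m/s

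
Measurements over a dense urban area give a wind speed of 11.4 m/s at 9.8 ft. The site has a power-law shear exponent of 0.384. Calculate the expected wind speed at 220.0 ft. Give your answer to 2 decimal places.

Power-law profile: V₂ = V₁ · (z₂/z₁)^α
V₂ = 11.4 × (220.0/9.8)^0.384 = 11.4 × (22.4490)^0.384
    = 11.4 × 3.3026 = 37.6499 m/s

37.65 m/s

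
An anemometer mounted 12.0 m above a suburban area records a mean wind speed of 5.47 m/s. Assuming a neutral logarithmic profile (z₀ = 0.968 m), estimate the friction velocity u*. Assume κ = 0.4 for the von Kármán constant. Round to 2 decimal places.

Log law: V(z) = (u*/κ) · ln(z/z₀) ⇒ u* = κ · V / ln(z/z₀)
u* = 0.4 × 5.47 / ln(12.0/0.968) = 0.4 × 5.47 / 2.5174
   = 2.1880 / 2.5174 = 0.8691 m/s

u* ≈ 0.87 m/s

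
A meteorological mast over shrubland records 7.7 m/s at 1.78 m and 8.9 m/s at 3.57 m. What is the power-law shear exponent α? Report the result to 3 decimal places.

Power law: V₂/V₁ = (z₂/z₁)^α ⇒ α = ln(V₂/V₁) / ln(z₂/z₁)
α = ln(8.9/7.7) / ln(3.57/1.78) = ln(1.1558) / ln(2.0056)
  = 0.14483 / 0.69595 = 0.20810

α ≈ 0.208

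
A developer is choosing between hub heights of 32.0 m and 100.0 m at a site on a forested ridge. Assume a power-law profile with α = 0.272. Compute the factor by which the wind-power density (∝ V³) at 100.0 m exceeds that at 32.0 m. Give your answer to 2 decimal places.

Speed ratio: V_B/V_A = (z_B/z_A)^α = (100.0/32.0)^0.272 = (3.1250)^0.272 = 1.36332
Power-density ratio: P_B/P_A = (V_B/V_A)³ = (1.36332)³ = 2.53395

2.53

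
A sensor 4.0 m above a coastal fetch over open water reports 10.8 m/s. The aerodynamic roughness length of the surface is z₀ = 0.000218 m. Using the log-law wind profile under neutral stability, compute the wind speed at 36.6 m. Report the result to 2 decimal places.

Log law: V(z) ∝ ln(z/z₀), so V₂/V₁ = ln(z₂/z₀) / ln(z₁/z₀).
ln(36.6/0.000218) = 12.0311, ln(4.0/0.000218) = 9.8173
V₂ = 10.8 × 12.0311/9.8173 = 10.8 × 1.2255 = 13.2353 m/s

13.24 m/s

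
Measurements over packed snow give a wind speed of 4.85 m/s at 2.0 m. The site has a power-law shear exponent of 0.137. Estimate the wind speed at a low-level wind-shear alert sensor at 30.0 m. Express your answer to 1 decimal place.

7.0 m/s

Power-law profile: V₂ = V₁ · (z₂/z₁)^α
V₂ = 4.85 × (30.0/2.0)^0.137 = 4.85 × (15.0000)^0.137
    = 4.85 × 1.4492 = 7.0286 m/s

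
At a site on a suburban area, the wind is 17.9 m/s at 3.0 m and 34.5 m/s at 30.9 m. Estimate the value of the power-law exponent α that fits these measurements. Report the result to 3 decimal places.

α ≈ 0.281

Power law: V₂/V₁ = (z₂/z₁)^α ⇒ α = ln(V₂/V₁) / ln(z₂/z₁)
α = ln(34.5/17.9) / ln(30.9/3.0) = ln(1.9274) / ln(10.3000)
  = 0.65616 / 2.33214 = 0.28135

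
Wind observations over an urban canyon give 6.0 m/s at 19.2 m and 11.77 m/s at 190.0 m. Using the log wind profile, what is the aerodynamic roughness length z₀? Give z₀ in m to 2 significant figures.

z₀ ≈ 1.8 m

Log law: V(z) ∝ ln(z/z₀). With r = V₁/V₂ = 6.0/11.77 = 0.50977,
r · ln(z₂/z₀) = ln(z₁/z₀) ⇒ ln z₀ = (ln z₁ − r·ln z₂)/(1 − r)
ln z₀ = (2.95491 − 0.50977×5.24702) / 0.49023 = 0.5714
z₀ = exp(0.5714) = 1.771 m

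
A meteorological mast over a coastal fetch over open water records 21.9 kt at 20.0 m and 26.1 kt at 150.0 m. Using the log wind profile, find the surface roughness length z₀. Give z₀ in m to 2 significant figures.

Log law: V(z) ∝ ln(z/z₀). With r = V₁/V₂ = 21.9/26.1 = 0.83908,
r · ln(z₂/z₀) = ln(z₁/z₀) ⇒ ln z₀ = (ln z₁ − r·ln z₂)/(1 − r)
ln z₀ = (2.99573 − 0.83908×5.01064) / 0.16092 = -7.5105
z₀ = exp(-7.5105) = 0.0005473 m

z₀ ≈ 0.00055 m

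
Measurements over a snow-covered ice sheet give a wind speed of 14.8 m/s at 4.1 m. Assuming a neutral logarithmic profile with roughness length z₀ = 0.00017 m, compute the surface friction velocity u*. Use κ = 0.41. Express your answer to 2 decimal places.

u* ≈ 0.60 m/s

Log law: V(z) = (u*/κ) · ln(z/z₀) ⇒ u* = κ · V / ln(z/z₀)
u* = 0.41 × 14.8 / ln(4.1/0.00017) = 0.41 × 14.8 / 10.0907
   = 6.0680 / 10.0907 = 0.6013 m/s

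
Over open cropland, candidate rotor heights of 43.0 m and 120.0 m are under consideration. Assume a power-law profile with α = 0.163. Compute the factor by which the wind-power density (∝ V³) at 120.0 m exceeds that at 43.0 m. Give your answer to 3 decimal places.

Speed ratio: V_B/V_A = (z_B/z_A)^α = (120.0/43.0)^0.163 = (2.7907)^0.163 = 1.18209
Power-density ratio: P_B/P_A = (V_B/V_A)³ = (1.18209)³ = 1.65179

1.652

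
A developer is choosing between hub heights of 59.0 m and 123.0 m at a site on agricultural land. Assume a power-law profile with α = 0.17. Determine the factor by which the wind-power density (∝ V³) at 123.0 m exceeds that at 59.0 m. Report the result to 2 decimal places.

1.45

Speed ratio: V_B/V_A = (z_B/z_A)^α = (123.0/59.0)^0.17 = (2.0847)^0.17 = 1.13302
Power-density ratio: P_B/P_A = (V_B/V_A)³ = (1.13302)³ = 1.45451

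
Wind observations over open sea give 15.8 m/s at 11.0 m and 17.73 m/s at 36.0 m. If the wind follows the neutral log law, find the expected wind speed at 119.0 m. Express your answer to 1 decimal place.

Log law: V ∝ ln(z/z₀). From the pair, with r = V₁/V₂ = 0.89114,
ln z₀ = (ln z₁ − r·ln z₂)/(1 − r) = (2.3979 − 0.89114×3.5835)/0.10886 = -7.3082 → z₀ = 0.0006700 m
V₃ = V₁ · ln(z₃/z₀)/ln(z₁/z₀) = 15.8 × 12.0874/9.7061 = 19.6762 m/s

19.7 m/s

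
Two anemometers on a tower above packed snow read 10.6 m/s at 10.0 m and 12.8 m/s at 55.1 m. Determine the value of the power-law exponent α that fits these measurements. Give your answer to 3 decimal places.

α ≈ 0.111

Power law: V₂/V₁ = (z₂/z₁)^α ⇒ α = ln(V₂/V₁) / ln(z₂/z₁)
α = ln(12.8/10.6) / ln(55.1/10.0) = ln(1.2075) / ln(5.5100)
  = 0.18859 / 1.70656 = 0.11051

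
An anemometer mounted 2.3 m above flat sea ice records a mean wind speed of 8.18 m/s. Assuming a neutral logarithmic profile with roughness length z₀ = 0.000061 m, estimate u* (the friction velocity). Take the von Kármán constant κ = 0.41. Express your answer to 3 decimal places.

Log law: V(z) = (u*/κ) · ln(z/z₀) ⇒ u* = κ · V / ln(z/z₀)
u* = 0.41 × 8.18 / ln(2.3/0.000061) = 0.41 × 8.18 / 10.5375
   = 3.3538 / 10.5375 = 0.3183 m/s

u* ≈ 0.318 m/s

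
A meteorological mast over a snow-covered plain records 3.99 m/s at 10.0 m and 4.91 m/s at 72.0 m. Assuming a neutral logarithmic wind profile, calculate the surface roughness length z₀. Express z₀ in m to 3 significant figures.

Log law: V(z) ∝ ln(z/z₀). With r = V₁/V₂ = 3.99/4.91 = 0.81263,
r · ln(z₂/z₀) = ln(z₁/z₀) ⇒ ln z₀ = (ln z₁ − r·ln z₂)/(1 − r)
ln z₀ = (2.30259 − 0.81263×4.27667) / 0.18737 = -6.2589
z₀ = exp(-6.2589) = 0.001913 m

z₀ ≈ 0.00191 m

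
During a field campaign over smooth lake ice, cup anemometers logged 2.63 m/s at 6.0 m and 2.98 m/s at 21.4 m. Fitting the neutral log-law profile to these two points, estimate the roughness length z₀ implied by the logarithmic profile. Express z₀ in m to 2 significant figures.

Log law: V(z) ∝ ln(z/z₀). With r = V₁/V₂ = 2.63/2.98 = 0.88255,
r · ln(z₂/z₀) = ln(z₁/z₀) ⇒ ln z₀ = (ln z₁ − r·ln z₂)/(1 − r)
ln z₀ = (1.79176 − 0.88255×3.06339) / 0.11745 = -7.7636
z₀ = exp(-7.7636) = 0.0004249 m

z₀ ≈ 0.00042 m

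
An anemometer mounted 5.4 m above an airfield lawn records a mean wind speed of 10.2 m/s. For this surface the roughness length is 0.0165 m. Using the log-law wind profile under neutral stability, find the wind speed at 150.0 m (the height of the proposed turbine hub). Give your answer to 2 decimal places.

16.06 m/s

Log law: V(z) ∝ ln(z/z₀), so V₂/V₁ = ln(z₂/z₀) / ln(z₁/z₀).
ln(150.0/0.0165) = 9.1150, ln(5.4/0.0165) = 5.7908
V₂ = 10.2 × 9.1150/5.7908 = 10.2 × 1.5741 = 16.0554 m/s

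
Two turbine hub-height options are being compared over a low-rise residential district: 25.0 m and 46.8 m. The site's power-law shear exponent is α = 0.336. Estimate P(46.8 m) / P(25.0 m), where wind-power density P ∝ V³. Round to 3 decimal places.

Speed ratio: V_B/V_A = (z_B/z_A)^α = (46.8/25.0)^0.336 = (1.8720)^0.336 = 1.23451
Power-density ratio: P_B/P_A = (V_B/V_A)³ = (1.23451)³ = 1.88141

1.881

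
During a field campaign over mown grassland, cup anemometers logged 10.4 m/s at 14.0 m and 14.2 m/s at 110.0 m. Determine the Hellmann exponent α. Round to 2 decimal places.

Power law: V₂/V₁ = (z₂/z₁)^α ⇒ α = ln(V₂/V₁) / ln(z₂/z₁)
α = ln(14.2/10.4) / ln(110.0/14.0) = ln(1.3654) / ln(7.8571)
  = 0.31144 / 2.06142 = 0.15108

α ≈ 0.15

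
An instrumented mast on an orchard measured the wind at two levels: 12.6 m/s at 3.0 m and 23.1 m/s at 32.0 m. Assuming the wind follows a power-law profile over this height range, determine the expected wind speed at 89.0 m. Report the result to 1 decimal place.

First find α: α = ln(V₂/V₁)/ln(z₂/z₁) = ln(23.1/12.6)/ln(32.0/3.0) = 0.60614/2.36712 = 0.2561
Extrapolate from 32.0 m to 89.0 m: V₃ = 23.1 × (89.0/32.0)^0.2561 = 23.1 × 1.2994 = 30.0169 m/s

30.0 m/s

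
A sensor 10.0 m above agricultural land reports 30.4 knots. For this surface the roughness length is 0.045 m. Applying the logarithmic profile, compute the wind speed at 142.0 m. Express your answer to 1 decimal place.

45.3 knots

Log law: V(z) ∝ ln(z/z₀), so V₂/V₁ = ln(z₂/z₀) / ln(z₁/z₀).
ln(142.0/0.045) = 8.0569, ln(10.0/0.045) = 5.4037
V₂ = 30.4 × 8.0569/5.4037 = 30.4 × 1.4910 = 45.3266 knots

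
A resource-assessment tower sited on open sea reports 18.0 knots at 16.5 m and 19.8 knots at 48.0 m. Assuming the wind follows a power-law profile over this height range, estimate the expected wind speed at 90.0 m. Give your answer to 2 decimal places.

20.94 knots

First find α: α = ln(V₂/V₁)/ln(z₂/z₁) = ln(19.8/18.0)/ln(48.0/16.5) = 0.09531/1.06784 = 0.0893
Extrapolate from 48.0 m to 90.0 m: V₃ = 19.8 × (90.0/48.0)^0.0893 = 19.8 × 1.0577 = 20.9427 knots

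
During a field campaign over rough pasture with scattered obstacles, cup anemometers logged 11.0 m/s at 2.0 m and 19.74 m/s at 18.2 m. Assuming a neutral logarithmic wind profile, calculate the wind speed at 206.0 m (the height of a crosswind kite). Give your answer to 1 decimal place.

29.3 m/s

Log law: V ∝ ln(z/z₀). From the pair, with r = V₁/V₂ = 0.55724,
ln z₀ = (ln z₁ − r·ln z₂)/(1 − r) = (0.6931 − 0.55724×2.9014)/0.44276 = -2.0861 → z₀ = 0.1242 m
V₃ = V₁ · ln(z₃/z₀)/ln(z₁/z₀) = 11.0 × 7.4140/2.7793 = 29.3435 m/s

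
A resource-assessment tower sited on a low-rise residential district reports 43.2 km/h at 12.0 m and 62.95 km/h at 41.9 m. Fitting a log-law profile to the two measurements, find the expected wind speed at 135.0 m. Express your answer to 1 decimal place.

Log law: V ∝ ln(z/z₀). From the pair, with r = V₁/V₂ = 0.68626,
ln z₀ = (ln z₁ − r·ln z₂)/(1 − r) = (2.4849 − 0.68626×3.7353)/0.31374 = -0.2501 → z₀ = 0.7787 m
V₃ = V₁ · ln(z₃/z₀)/ln(z₁/z₀) = 43.2 × 5.1554/2.7350 = 81.4302 km/h

81.4 km/h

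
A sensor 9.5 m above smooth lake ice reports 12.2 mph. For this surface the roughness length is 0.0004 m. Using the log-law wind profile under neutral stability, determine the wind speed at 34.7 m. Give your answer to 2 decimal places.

Log law: V(z) ∝ ln(z/z₀), so V₂/V₁ = ln(z₂/z₀) / ln(z₁/z₀).
ln(34.7/0.0004) = 11.3708, ln(9.5/0.0004) = 10.0753
V₂ = 12.2 × 11.3708/10.0753 = 12.2 × 1.1286 = 13.7686 mph

13.77 mph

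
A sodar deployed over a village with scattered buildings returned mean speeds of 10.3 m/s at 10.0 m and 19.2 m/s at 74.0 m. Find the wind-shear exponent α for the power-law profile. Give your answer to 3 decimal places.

Power law: V₂/V₁ = (z₂/z₁)^α ⇒ α = ln(V₂/V₁) / ln(z₂/z₁)
α = ln(19.2/10.3) / ln(74.0/10.0) = ln(1.8641) / ln(7.4000)
  = 0.62277 / 2.00148 = 0.31115

α ≈ 0.311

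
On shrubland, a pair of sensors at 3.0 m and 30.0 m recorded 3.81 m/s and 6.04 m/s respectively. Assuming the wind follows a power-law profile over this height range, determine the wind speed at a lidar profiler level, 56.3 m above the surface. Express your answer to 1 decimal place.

6.9 m/s

First find α: α = ln(V₂/V₁)/ln(z₂/z₁) = ln(6.04/3.81)/ln(30.0/3.0) = 0.46077/2.30259 = 0.2001
Extrapolate from 30.0 m to 56.3 m: V₃ = 6.04 × (56.3/30.0)^0.2001 = 6.04 × 1.1342 = 6.8509 m/s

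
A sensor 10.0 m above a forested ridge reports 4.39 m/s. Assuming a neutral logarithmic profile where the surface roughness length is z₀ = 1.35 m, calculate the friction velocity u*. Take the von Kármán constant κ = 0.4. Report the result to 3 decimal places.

Log law: V(z) = (u*/κ) · ln(z/z₀) ⇒ u* = κ · V / ln(z/z₀)
u* = 0.4 × 4.39 / ln(10.0/1.35) = 0.4 × 4.39 / 2.0025
   = 1.7560 / 2.0025 = 0.8769 m/s

u* ≈ 0.877 m/s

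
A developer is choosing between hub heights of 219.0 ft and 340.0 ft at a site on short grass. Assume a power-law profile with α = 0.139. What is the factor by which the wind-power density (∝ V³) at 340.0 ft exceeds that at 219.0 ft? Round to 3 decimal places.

1.201

Speed ratio: V_B/V_A = (z_B/z_A)^α = (340.0/219.0)^0.139 = (1.5525)^0.139 = 1.06305
Power-density ratio: P_B/P_A = (V_B/V_A)³ = (1.06305)³ = 1.20133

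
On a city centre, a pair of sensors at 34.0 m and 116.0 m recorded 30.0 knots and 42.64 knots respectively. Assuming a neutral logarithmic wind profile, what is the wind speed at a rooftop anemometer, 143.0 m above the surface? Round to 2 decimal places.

Log law: V ∝ ln(z/z₀). From the pair, with r = V₁/V₂ = 0.70356,
ln z₀ = (ln z₁ − r·ln z₂)/(1 − r) = (3.5264 − 0.70356×4.7536)/0.29644 = 0.6136 → z₀ = 1.847 m
V₃ = V₁ · ln(z₃/z₀)/ln(z₁/z₀) = 30.0 × 4.3492/2.9127 = 44.7952 knots

44.80 knots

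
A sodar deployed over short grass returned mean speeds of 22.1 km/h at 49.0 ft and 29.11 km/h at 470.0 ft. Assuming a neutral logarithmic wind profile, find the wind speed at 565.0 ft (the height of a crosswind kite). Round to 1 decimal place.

Log law: V ∝ ln(z/z₀). From the pair, with r = V₁/V₂ = 0.75919,
ln z₀ = (ln z₁ − r·ln z₂)/(1 − r) = (3.8918 − 0.75919×6.1527)/0.24081 = -3.2360 → z₀ = 0.03932 ft
V₃ = V₁ · ln(z₃/z₀)/ln(z₁/z₀) = 22.1 × 9.5728/7.1278 = 29.6808 km/h

29.7 km/h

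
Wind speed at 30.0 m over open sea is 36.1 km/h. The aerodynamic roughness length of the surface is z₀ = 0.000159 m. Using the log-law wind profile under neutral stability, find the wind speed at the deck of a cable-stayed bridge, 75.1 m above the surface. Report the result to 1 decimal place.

38.8 km/h

Log law: V(z) ∝ ln(z/z₀), so V₂/V₁ = ln(z₂/z₀) / ln(z₁/z₀).
ln(75.1/0.000159) = 13.0654, ln(30.0/0.000159) = 12.1478
V₂ = 36.1 × 13.0654/12.1478 = 36.1 × 1.0755 = 38.8269 km/h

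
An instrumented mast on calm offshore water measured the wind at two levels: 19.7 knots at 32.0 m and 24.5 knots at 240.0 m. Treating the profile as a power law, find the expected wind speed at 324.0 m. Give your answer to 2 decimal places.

First find α: α = ln(V₂/V₁)/ln(z₂/z₁) = ln(24.5/19.7)/ln(240.0/32.0) = 0.21805/2.01490 = 0.1082
Extrapolate from 240.0 m to 324.0 m: V₃ = 24.5 × (324.0/240.0)^0.1082 = 24.5 × 1.0330 = 25.3088 knots

25.31 knots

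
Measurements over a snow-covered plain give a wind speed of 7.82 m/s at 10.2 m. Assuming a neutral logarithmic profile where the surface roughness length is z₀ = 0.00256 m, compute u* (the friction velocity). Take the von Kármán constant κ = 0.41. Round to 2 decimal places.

u* ≈ 0.39 m/s

Log law: V(z) = (u*/κ) · ln(z/z₀) ⇒ u* = κ · V / ln(z/z₀)
u* = 0.41 × 7.82 / ln(10.2/0.00256) = 0.41 × 7.82 / 8.2901
   = 3.2062 / 8.2901 = 0.3867 m/s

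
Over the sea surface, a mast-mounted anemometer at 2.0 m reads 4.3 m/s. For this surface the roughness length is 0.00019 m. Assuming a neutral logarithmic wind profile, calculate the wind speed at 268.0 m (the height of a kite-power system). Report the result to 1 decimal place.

6.6 m/s

Log law: V(z) ∝ ln(z/z₀), so V₂/V₁ = ln(z₂/z₀) / ln(z₁/z₀).
ln(268.0/0.00019) = 14.1595, ln(2.0/0.00019) = 9.2616
V₂ = 4.3 × 14.1595/9.2616 = 4.3 × 1.5288 = 6.5740 m/s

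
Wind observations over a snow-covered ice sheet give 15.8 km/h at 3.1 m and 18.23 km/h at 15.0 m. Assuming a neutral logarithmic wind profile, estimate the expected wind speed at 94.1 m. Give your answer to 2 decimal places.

21.06 km/h

Log law: V ∝ ln(z/z₀). From the pair, with r = V₁/V₂ = 0.86670,
ln z₀ = (ln z₁ − r·ln z₂)/(1 − r) = (1.1314 − 0.86670×2.7081)/0.13330 = -9.1201 → z₀ = 0.0001094 m
V₃ = V₁ · ln(z₃/z₀)/ln(z₁/z₀) = 15.8 × 13.6644/10.2515 = 21.0602 km/h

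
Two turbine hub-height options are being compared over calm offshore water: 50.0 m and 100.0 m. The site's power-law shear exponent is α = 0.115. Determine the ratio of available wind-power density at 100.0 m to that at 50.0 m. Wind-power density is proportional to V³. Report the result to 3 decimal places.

1.270

Speed ratio: V_B/V_A = (z_B/z_A)^α = (100.0/50.0)^0.115 = (2.0000)^0.115 = 1.08298
Power-density ratio: P_B/P_A = (V_B/V_A)³ = (1.08298)³ = 1.27015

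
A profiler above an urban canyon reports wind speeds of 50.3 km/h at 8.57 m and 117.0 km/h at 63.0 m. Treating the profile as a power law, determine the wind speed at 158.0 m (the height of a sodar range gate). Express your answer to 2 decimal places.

172.65 km/h

First find α: α = ln(V₂/V₁)/ln(z₂/z₁) = ln(117.0/50.3)/ln(63.0/8.57) = 0.84417/1.99487 = 0.4232
Extrapolate from 63.0 m to 158.0 m: V₃ = 117.0 × (158.0/63.0)^0.4232 = 117.0 × 1.4756 = 172.6493 km/h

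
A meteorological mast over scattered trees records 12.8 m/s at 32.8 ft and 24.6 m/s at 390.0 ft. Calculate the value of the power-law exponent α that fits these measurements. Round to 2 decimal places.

Power law: V₂/V₁ = (z₂/z₁)^α ⇒ α = ln(V₂/V₁) / ln(z₂/z₁)
α = ln(24.6/12.8) / ln(390.0/32.8) = ln(1.9219) / ln(11.8902)
  = 0.65330 / 2.47572 = 0.26388

α ≈ 0.26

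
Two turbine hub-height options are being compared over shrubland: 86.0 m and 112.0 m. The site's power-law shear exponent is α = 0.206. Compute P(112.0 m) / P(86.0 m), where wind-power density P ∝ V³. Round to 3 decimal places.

1.177

Speed ratio: V_B/V_A = (z_B/z_A)^α = (112.0/86.0)^0.206 = (1.3023)^0.206 = 1.05592
Power-density ratio: P_B/P_A = (V_B/V_A)³ = (1.05592)³ = 1.17733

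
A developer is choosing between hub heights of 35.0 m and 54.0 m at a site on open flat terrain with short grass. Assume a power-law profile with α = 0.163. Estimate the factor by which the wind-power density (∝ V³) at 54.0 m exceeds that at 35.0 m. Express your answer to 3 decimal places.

Speed ratio: V_B/V_A = (z_B/z_A)^α = (54.0/35.0)^0.163 = (1.5429)^0.163 = 1.07324
Power-density ratio: P_B/P_A = (V_B/V_A)³ = (1.07324)³ = 1.23621

1.236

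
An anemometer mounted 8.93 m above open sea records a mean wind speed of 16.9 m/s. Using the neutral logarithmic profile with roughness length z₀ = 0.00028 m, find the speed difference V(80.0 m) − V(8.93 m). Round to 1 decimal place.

3.6 m/s

Log law: V₂ = V₁ · ln(z₂/z₀)/ln(z₁/z₀) = 16.9 × 12.5627/10.3701 = 20.4733 m/s
ΔV = 20.4733 − 16.9 = 3.5733 m/s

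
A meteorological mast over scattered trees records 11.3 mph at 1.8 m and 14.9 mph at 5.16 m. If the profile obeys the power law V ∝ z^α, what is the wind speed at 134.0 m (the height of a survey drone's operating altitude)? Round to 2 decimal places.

35.04 mph

First find α: α = ln(V₂/V₁)/ln(z₂/z₁) = ln(14.9/11.3)/ln(5.16/1.8) = 0.27656/1.05315 = 0.2626
Extrapolate from 5.16 m to 134.0 m: V₃ = 14.9 × (134.0/5.16)^0.2626 = 14.9 × 2.3520 = 35.0448 mph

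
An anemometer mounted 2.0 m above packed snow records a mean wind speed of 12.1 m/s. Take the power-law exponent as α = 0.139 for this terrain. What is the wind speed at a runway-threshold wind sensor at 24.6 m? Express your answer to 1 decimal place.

17.2 m/s

Power-law profile: V₂ = V₁ · (z₂/z₁)^α
V₂ = 12.1 × (24.6/2.0)^0.139 = 12.1 × (12.3000)^0.139
    = 12.1 × 1.4174 = 17.1507 m/s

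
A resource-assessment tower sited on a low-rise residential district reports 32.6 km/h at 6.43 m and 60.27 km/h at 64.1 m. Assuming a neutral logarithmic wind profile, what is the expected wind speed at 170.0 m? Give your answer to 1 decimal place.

72.0 km/h

Log law: V ∝ ln(z/z₀). From the pair, with r = V₁/V₂ = 0.54090,
ln z₀ = (ln z₁ − r·ln z₂)/(1 − r) = (1.8610 − 0.54090×4.1604)/0.45910 = -0.8482 → z₀ = 0.4282 m
V₃ = V₁ · ln(z₃/z₀)/ln(z₁/z₀) = 32.6 × 5.9840/2.7092 = 72.0066 km/h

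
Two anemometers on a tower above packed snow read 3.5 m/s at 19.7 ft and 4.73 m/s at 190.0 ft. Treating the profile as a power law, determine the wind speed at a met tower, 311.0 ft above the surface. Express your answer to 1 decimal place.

First find α: α = ln(V₂/V₁)/ln(z₂/z₁) = ln(4.73/3.5)/ln(190.0/19.7) = 0.30116/2.26641 = 0.1329
Extrapolate from 190.0 ft to 311.0 ft: V₃ = 4.73 × (311.0/190.0)^0.1329 = 4.73 × 1.0677 = 5.0501 m/s

5.1 m/s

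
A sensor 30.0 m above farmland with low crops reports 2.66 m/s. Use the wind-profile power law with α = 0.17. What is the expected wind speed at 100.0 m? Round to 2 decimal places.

Power-law profile: V₂ = V₁ · (z₂/z₁)^α
V₂ = 2.66 × (100.0/30.0)^0.17 = 2.66 × (3.3333)^0.17
    = 2.66 × 1.2271 = 3.2642 m/s

3.26 m/s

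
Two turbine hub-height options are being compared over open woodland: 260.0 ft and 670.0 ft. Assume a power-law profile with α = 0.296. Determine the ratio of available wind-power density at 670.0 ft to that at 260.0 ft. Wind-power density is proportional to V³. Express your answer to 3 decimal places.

2.318

Speed ratio: V_B/V_A = (z_B/z_A)^α = (670.0/260.0)^0.296 = (2.5769)^0.296 = 1.32338
Power-density ratio: P_B/P_A = (V_B/V_A)³ = (1.32338)³ = 2.31770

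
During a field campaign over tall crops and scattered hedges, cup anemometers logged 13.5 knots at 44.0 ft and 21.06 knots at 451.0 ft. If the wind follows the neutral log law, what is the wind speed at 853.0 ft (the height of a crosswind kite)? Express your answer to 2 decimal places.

Log law: V ∝ ln(z/z₀). From the pair, with r = V₁/V₂ = 0.64103,
ln z₀ = (ln z₁ − r·ln z₂)/(1 − r) = (3.7842 − 0.64103×6.1115)/0.35897 = -0.3717 → z₀ = 0.6896 ft
V₃ = V₁ · ln(z₃/z₀)/ln(z₁/z₀) = 13.5 × 7.1204/4.1559 = 23.1302 knots

23.13 knots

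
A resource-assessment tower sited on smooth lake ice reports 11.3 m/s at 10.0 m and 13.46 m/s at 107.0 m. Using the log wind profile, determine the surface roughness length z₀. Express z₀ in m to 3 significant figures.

Log law: V(z) ∝ ln(z/z₀). With r = V₁/V₂ = 11.3/13.46 = 0.83952,
r · ln(z₂/z₀) = ln(z₁/z₀) ⇒ ln z₀ = (ln z₁ − r·ln z₂)/(1 − r)
ln z₀ = (2.30259 − 0.83952×4.67283) / 0.16048 = -10.0973
z₀ = exp(-10.0973) = 0.00004119 m

z₀ ≈ 0.0000412 m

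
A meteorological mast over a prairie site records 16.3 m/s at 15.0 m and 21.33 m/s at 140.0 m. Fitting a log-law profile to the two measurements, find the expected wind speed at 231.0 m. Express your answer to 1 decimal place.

Log law: V ∝ ln(z/z₀). From the pair, with r = V₁/V₂ = 0.76418,
ln z₀ = (ln z₁ − r·ln z₂)/(1 − r) = (2.7081 − 0.76418×4.9416)/0.23582 = -4.5300 → z₀ = 0.01078 m
V₃ = V₁ · ln(z₃/z₀)/ln(z₁/z₀) = 16.3 × 9.9724/7.2381 = 22.4577 m/s

22.5 m/s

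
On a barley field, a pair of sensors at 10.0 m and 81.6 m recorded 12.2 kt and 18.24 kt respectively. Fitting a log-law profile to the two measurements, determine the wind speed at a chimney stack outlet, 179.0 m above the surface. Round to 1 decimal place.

20.5 kt

Log law: V ∝ ln(z/z₀). From the pair, with r = V₁/V₂ = 0.66886,
ln z₀ = (ln z₁ − r·ln z₂)/(1 − r) = (2.3026 − 0.66886×4.4018)/0.33114 = -1.9376 → z₀ = 0.1440 m
V₃ = V₁ · ln(z₃/z₀)/ln(z₁/z₀) = 12.2 × 7.1250/4.2402 = 20.5002 kt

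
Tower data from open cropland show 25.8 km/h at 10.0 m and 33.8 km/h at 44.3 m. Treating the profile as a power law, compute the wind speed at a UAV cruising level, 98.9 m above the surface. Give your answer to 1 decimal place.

39.1 km/h

First find α: α = ln(V₂/V₁)/ln(z₂/z₁) = ln(33.8/25.8)/ln(44.3/10.0) = 0.27009/1.48840 = 0.1815
Extrapolate from 44.3 m to 98.9 m: V₃ = 33.8 × (98.9/44.3)^0.1815 = 33.8 × 1.1569 = 39.1029 km/h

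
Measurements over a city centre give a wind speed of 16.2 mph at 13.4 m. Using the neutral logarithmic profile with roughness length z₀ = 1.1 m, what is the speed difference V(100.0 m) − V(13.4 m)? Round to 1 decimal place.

Log law: V₂ = V₁ · ln(z₂/z₀)/ln(z₁/z₀) = 16.2 × 4.5099/2.4999 = 29.2245 mph
ΔV = 29.2245 − 16.2 = 13.0245 mph

13.0 mph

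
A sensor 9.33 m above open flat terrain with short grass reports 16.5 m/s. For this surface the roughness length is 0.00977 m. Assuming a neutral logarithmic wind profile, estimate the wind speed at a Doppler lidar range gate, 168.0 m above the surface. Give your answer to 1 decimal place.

Log law: V(z) ∝ ln(z/z₀), so V₂/V₁ = ln(z₂/z₀) / ln(z₁/z₀).
ln(168.0/0.00977) = 9.7524, ln(9.33/0.00977) = 6.8617
V₂ = 16.5 × 9.7524/6.8617 = 16.5 × 1.4213 = 23.4512 m/s

23.5 m/s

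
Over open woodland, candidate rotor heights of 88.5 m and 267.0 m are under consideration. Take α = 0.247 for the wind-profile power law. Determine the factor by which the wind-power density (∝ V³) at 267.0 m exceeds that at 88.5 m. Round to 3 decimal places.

2.267

Speed ratio: V_B/V_A = (z_B/z_A)^α = (267.0/88.5)^0.247 = (3.0169)^0.247 = 1.31357
Power-density ratio: P_B/P_A = (V_B/V_A)³ = (1.31357)³ = 2.26652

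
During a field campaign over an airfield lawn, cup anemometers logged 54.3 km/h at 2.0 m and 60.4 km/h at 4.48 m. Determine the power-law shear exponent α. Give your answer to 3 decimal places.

Power law: V₂/V₁ = (z₂/z₁)^α ⇒ α = ln(V₂/V₁) / ln(z₂/z₁)
α = ln(60.4/54.3) / ln(4.48/2.0) = ln(1.1123) / ln(2.2400)
  = 0.10646 / 0.80648 = 0.13201

α ≈ 0.132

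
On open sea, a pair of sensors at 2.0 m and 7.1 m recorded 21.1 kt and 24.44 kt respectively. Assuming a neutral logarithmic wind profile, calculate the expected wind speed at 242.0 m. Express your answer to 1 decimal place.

Log law: V ∝ ln(z/z₀). From the pair, with r = V₁/V₂ = 0.86334,
ln z₀ = (ln z₁ − r·ln z₂)/(1 − r) = (0.6931 − 0.86334×1.9601)/0.13666 = -7.3106 → z₀ = 0.0006684 m
V₃ = V₁ · ln(z₃/z₀)/ln(z₁/z₀) = 21.1 × 12.7996/8.0038 = 33.7429 kt

33.7 kt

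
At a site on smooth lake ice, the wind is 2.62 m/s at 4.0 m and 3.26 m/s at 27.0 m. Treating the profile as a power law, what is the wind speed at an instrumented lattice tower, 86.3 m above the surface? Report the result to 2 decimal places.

3.72 m/s

First find α: α = ln(V₂/V₁)/ln(z₂/z₁) = ln(3.26/2.62)/ln(27.0/4.0) = 0.21855/1.90954 = 0.1145
Extrapolate from 27.0 m to 86.3 m: V₃ = 3.26 × (86.3/27.0)^0.1145 = 3.26 × 1.1422 = 3.7237 m/s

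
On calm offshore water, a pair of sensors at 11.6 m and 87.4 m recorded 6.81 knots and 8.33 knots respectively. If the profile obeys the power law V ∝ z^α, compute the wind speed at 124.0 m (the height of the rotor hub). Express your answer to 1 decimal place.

First find α: α = ln(V₂/V₁)/ln(z₂/z₁) = ln(8.33/6.81)/ln(87.4/11.6) = 0.20147/2.01949 = 0.0998
Extrapolate from 87.4 m to 124.0 m: V₃ = 8.33 × (124.0/87.4)^0.0998 = 8.33 × 1.0355 = 8.6258 knots

8.6 knots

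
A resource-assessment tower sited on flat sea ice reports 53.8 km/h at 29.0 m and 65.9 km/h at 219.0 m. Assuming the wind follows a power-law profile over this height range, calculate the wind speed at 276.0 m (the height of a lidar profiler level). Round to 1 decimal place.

First find α: α = ln(V₂/V₁)/ln(z₂/z₁) = ln(65.9/53.8)/ln(219.0/29.0) = 0.20286/2.02178 = 0.1003
Extrapolate from 219.0 m to 276.0 m: V₃ = 65.9 × (276.0/219.0)^0.1003 = 65.9 × 1.0235 = 67.4475 km/h

67.4 km/h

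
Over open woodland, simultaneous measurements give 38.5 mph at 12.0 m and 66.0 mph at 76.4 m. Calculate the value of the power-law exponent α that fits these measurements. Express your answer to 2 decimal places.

Power law: V₂/V₁ = (z₂/z₁)^α ⇒ α = ln(V₂/V₁) / ln(z₂/z₁)
α = ln(66.0/38.5) / ln(76.4/12.0) = ln(1.7143) / ln(6.3667)
  = 0.53900 / 1.85108 = 0.29118

α ≈ 0.29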